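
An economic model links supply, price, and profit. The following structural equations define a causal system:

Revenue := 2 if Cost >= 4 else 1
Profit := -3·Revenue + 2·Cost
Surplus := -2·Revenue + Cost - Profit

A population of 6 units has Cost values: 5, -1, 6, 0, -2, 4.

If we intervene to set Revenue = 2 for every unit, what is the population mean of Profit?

-2

Under do(Revenue=2), Revenue's equation is replaced by Revenue=2 for every unit. Per-unit Profit: 4, -8, 6, -6, -10, 2. Mean = -2.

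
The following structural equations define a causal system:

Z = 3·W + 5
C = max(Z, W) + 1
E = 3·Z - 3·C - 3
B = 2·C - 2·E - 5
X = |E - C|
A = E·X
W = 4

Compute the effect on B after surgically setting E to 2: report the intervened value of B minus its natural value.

-16

Intervening sets E = 2 and removes its equation (E = 3·Z - 3·C - 3).
Z = 3·W + 5  [with W=4]  = 17
C = max(Z, W) + 1  [with Z=17, W=4]  = 18
B = 2·C - 2·E - 5  [with C=18, E=2]  = 27
Without intervention: Z = 3·W + 5  [with W=4]  = 17; C = max(Z, W) + 1  [with Z=17, W=4]  = 18; E = 3·Z - 3·C - 3  [with Z=17, C=18]  = -6; B = 2·C - 2·E - 5  [with C=18, E=-6]  = 43.
Change = 27 − 43 = -16.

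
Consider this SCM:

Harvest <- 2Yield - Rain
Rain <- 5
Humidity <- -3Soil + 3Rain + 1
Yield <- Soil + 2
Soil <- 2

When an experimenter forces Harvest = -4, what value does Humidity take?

do(Harvest=-4) replaces the equation Harvest <- 2Yield - Rain with the constant Harvest = -4.
Humidity is not downstream of the intervention, so its value is determined by the original equations.
Humidity = -3Soil + 3Rain + 1  [with Soil=2, Rain=5]  = 10

10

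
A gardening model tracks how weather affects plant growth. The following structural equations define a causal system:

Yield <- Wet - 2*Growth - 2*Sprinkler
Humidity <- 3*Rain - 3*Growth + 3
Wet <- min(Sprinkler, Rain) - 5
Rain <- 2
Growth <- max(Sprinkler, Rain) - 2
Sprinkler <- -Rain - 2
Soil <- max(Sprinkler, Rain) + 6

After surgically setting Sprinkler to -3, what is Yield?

Under do(Sprinkler=-3), the mechanism Sprinkler <- -Rain - 2 is discarded; Sprinkler is fixed at -3.
Wet = min(Sprinkler, Rain) - 5  [with Sprinkler=-3, Rain=2]  = -8
Growth = max(Sprinkler, Rain) - 2  [with Sprinkler=-3, Rain=2]  = 0
Yield = Wet - 2*Growth - 2*Sprinkler  [with Wet=-8, Growth=0, Sprinkler=-3]  = -2

-2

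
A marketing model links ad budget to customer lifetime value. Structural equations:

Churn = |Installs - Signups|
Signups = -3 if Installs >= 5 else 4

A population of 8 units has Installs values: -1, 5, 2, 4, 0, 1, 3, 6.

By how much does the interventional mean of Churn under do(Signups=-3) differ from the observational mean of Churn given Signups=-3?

do(Signups=-3) breaks Signups's dependence on Installs. With Signups=-3 fixed, Churn across the units is 2, 8, 5, 7, 3, 4, 6, 9, mean 5.5.
E[Churn|Signups=-3] averages over only the 2 units with Signups=-3 (Installs = 5, 6): Churn = 8, 9, mean 8.5.
Difference = 5.5 − 8.5 = -3.

-3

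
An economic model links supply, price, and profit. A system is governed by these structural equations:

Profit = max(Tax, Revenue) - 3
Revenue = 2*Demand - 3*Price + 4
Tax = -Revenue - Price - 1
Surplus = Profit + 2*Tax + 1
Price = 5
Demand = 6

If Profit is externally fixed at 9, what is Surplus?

The intervention breaks the incoming arrows to Profit: Profit = max(Tax, Revenue) - 3 no longer applies, and Profit = 9.
Revenue = 2*Demand - 3*Price + 4  [with Demand=6, Price=5]  = 1
Tax = -Revenue - Price - 1  [with Revenue=1, Price=5]  = -7
Surplus = Profit + 2*Tax + 1  [with Profit=9, Tax=-7]  = -4

-4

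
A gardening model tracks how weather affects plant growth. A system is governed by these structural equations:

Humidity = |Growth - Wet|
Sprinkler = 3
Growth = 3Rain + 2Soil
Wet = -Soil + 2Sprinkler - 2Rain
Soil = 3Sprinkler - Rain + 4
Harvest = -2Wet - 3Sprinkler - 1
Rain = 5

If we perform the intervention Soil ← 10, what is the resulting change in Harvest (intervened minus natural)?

The intervention breaks the incoming arrows to Soil: Soil = 3Sprinkler - Rain + 4 no longer applies, and Soil = 10.
Wet = -Soil + 2Sprinkler - 2Rain  [with Soil=10, Sprinkler=3, Rain=5]  = -14
Harvest = -2Wet - 3Sprinkler - 1  [with Wet=-14, Sprinkler=3]  = 18
Without intervention: Soil = 3Sprinkler - Rain + 4  [with Sprinkler=3, Rain=5]  = 8; Wet = -Soil + 2Sprinkler - 2Rain  [with Soil=8, Sprinkler=3, Rain=5]  = -12; Harvest = -2Wet - 3Sprinkler - 1  [with Wet=-12, Sprinkler=3]  = 14.
Change = 18 − 14 = 4.

4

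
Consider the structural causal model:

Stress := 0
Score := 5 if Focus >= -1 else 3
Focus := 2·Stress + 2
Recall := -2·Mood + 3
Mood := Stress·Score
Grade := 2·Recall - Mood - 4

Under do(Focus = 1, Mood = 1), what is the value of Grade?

-3

The joint intervention fixes Focus = 1, Mood = 1, removing each variable's own equation.
Recall = -2·Mood + 3  [with Mood=1]  = 1
Grade = 2·Recall - Mood - 4  [with Recall=1, Mood=1]  = -3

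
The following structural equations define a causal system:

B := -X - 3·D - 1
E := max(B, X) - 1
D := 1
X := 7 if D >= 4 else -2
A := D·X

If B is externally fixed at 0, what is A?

-2

The intervention breaks the incoming arrows to B: B := -X - 3·D - 1 no longer applies, and B = 0.
A is not downstream of the intervention, so its value is determined by the original equations.
X = 7 if D >= 4 else -2  [with D=1]  = -2
A = D·X  [with D=1, X=-2]  = -2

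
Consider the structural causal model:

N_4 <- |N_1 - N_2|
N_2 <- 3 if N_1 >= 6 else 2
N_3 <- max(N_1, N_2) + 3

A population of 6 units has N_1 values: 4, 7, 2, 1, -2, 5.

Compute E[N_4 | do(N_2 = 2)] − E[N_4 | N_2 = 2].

0.5

The intervention sets N_2=2 in all 6 units regardless of N_1. Recomputing N_4 per unit gives 2, 5, 0, 1, 4, 3; average 2.5.
E[N_4|N_2=2] averages over only the 5 units with N_2=2 (N_1 = 4, 2, 1, -2, 5): N_4 = 2, 0, 1, 4, 3, mean 2.
Difference = 2.5 − 2 = 0.5.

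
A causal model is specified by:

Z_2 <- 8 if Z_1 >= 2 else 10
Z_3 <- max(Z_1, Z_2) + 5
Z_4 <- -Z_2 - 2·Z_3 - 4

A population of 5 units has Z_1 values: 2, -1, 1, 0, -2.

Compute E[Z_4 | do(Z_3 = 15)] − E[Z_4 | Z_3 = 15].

0.4

Every unit gets Z_3=15 under the intervention. Z_4 values become -42, -44, -44, -44, -44; E[Z_4|do(Z_3=15)] = -43.6.
Conditioning on Z_3=15 selects the 4 unit(s) with Z_1 ∈ {-1, 1, 0, -2}. Their Z_4 values: -44, -44, -44, -44. Mean = -44.
Difference = -43.6 − (-44) = 0.4.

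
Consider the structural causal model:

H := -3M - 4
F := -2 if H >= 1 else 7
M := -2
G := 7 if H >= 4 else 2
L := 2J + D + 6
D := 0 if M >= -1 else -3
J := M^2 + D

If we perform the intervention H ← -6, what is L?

do(H=-6) replaces the equation H := -3M - 4 with the constant H = -6.
Since L is not a descendant of the intervened variable, it is unaffected.
D = 0 if M >= -1 else -3  [with M=-2]  = -3
J = M^2 + D  [with M=-2, D=-3]  = 1
L = 2J + D + 6  [with J=1, D=-3]  = 5

5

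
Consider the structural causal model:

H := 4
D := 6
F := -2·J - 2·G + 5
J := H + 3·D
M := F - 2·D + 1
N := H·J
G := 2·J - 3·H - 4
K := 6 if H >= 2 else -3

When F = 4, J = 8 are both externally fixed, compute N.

32

Under do(F = 4, J = 8), each intervened variable's structural equation is replaced by its fixed value.
N = H·J  [with H=4, J=8]  = 32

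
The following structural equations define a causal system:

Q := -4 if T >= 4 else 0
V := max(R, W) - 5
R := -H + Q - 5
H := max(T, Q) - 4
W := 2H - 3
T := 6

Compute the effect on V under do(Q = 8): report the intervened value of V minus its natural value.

Under do(Q=8), the mechanism Q := -4 if T >= 4 else 0 is discarded; Q is fixed at 8.
H = max(T, Q) - 4  [with T=6, Q=8]  = 4
W = 2H - 3  [with H=4]  = 5
R = -H + Q - 5  [with H=4, Q=8]  = -1
V = max(R, W) - 5  [with R=-1, W=5]  = 0
Without intervention: Q = -4 if T >= 4 else 0  [with T=6]  = -4; H = max(T, Q) - 4  [with T=6, Q=-4]  = 2; W = 2H - 3  [with H=2]  = 1; R = -H + Q - 5  [with H=2, Q=-4]  = -11; V = max(R, W) - 5  [with R=-11, W=1]  = -4.
Change = 0 − (-4) = 4.

4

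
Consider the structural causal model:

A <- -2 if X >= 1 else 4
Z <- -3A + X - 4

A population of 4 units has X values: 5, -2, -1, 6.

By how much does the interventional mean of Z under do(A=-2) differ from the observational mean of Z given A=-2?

-3.5

The intervention sets A=-2 in all 4 units regardless of X. Recomputing Z per unit gives 7, 0, 1, 8; average 4.
Observing A=-2 restricts to units where A's equation naturally yields -2: X ∈ {5, 6}. In that subpopulation Z = 7, 8, mean 7.5.
Difference = 4 − 7.5 = -3.5.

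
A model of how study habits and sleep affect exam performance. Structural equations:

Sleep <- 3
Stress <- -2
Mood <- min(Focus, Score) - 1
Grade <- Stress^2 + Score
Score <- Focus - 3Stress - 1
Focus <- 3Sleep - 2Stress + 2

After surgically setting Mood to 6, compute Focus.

do(Mood=6) replaces the equation Mood <- min(Focus, Score) - 1 with the constant Mood = 6.
Focus is not downstream of the intervention, so its value is determined by the original equations.
Focus = 3Sleep - 2Stress + 2  [with Sleep=3, Stress=-2]  = 15

15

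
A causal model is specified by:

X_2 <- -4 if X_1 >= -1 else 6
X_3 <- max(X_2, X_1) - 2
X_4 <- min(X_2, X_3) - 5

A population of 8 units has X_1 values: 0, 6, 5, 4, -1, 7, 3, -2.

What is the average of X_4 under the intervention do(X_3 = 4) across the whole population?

-8

Under do(X_3=4), X_3's equation is replaced by X_3=4 for every unit. Per-unit X_4: -9, -9, -9, -9, -9, -9, -9, -1. Mean = -8.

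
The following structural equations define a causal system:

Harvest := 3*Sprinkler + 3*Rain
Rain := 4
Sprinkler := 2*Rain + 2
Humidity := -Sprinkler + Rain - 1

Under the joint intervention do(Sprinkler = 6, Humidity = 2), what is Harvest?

30

Setting Sprinkler = 6, Humidity = 2 by intervention discards those variables' equations.
Harvest = 3*Sprinkler + 3*Rain  [with Sprinkler=6, Rain=4]  = 30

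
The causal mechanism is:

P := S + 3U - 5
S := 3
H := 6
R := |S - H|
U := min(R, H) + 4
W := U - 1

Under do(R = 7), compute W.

The intervention breaks the incoming arrows to R: R := |S - H| no longer applies, and R = 7.
U = min(R, H) + 4  [with R=7, H=6]  = 10
W = U - 1  [with U=10]  = 9

9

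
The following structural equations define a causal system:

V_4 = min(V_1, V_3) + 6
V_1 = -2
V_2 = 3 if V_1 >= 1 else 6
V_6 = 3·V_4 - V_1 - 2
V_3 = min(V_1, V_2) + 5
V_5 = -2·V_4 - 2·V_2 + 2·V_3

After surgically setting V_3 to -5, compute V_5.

do(V_3=-5) replaces the equation V_3 = min(V_1, V_2) + 5 with the constant V_3 = -5.
V_2 = 3 if V_1 >= 1 else 6  [with V_1=-2]  = 6
V_4 = min(V_1, V_3) + 6  [with V_1=-2, V_3=-5]  = 1
V_5 = -2·V_4 - 2·V_2 + 2·V_3  [with V_4=1, V_2=6, V_3=-5]  = -24

-24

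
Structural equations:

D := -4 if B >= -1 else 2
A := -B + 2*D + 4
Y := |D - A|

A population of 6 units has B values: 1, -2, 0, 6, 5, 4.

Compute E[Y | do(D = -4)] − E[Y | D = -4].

-0.2

Under do(D=-4), D's equation is replaced by D=-4 for every unit. Per-unit Y: 1, 2, 0, 6, 5, 4. Mean = 3.
E[Y|D=-4] averages over only the 5 units with D=-4 (B = 1, 0, 6, 5, 4): Y = 1, 0, 6, 5, 4, mean 3.2.
Difference = 3 − 3.2 = -0.2.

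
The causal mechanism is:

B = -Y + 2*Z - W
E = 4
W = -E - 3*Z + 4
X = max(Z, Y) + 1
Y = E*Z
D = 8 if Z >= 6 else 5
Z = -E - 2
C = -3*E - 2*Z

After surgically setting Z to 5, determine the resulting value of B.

do(Z=5) replaces the equation Z = -E - 2 with the constant Z = 5.
W = -E - 3*Z + 4  [with E=4, Z=5]  = -15
Y = E*Z  [with E=4, Z=5]  = 20
B = -Y + 2*Z - W  [with Y=20, Z=5, W=-15]  = 5

5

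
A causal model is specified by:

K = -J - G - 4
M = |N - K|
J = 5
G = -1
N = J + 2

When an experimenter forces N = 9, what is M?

do(N=9) replaces the equation N = J + 2 with the constant N = 9.
K = -J - G - 4  [with J=5, G=-1]  = -8
M = |N - K|  [with N=9, K=-8]  = 17

17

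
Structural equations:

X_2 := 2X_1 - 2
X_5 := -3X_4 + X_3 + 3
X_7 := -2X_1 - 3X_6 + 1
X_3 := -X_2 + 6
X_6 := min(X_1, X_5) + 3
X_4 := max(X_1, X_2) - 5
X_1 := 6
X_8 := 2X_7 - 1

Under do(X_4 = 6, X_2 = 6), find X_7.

Under do(X_4 = 6, X_2 = 6), each intervened variable's structural equation is replaced by its fixed value.
X_3 = -X_2 + 6  [with X_2=6]  = 0
X_5 = -3X_4 + X_3 + 3  [with X_4=6, X_3=0]  = -15
X_6 = min(X_1, X_5) + 3  [with X_1=6, X_5=-15]  = -12
X_7 = -2X_1 - 3X_6 + 1  [with X_1=6, X_6=-12]  = 25

25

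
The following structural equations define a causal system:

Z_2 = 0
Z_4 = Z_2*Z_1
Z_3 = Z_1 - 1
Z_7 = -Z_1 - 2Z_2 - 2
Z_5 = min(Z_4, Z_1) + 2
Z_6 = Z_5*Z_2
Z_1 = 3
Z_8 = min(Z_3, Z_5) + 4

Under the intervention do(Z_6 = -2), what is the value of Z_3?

do(Z_6=-2) replaces the equation Z_6 = Z_5*Z_2 with the constant Z_6 = -2.
Z_3 is not downstream of the intervention, so its value is determined by the original equations.
Z_3 = Z_1 - 1  [with Z_1=3]  = 2

2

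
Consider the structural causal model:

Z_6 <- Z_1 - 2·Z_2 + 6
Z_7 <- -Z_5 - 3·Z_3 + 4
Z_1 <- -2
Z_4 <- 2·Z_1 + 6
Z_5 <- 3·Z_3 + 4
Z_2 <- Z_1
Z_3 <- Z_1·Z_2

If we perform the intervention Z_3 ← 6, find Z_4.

The intervention breaks the incoming arrows to Z_3: Z_3 <- Z_1·Z_2 no longer applies, and Z_3 = 6.
Z_4 is not downstream of the intervention, so its value is determined by the original equations.
Z_4 = 2·Z_1 + 6  [with Z_1=-2]  = 2

2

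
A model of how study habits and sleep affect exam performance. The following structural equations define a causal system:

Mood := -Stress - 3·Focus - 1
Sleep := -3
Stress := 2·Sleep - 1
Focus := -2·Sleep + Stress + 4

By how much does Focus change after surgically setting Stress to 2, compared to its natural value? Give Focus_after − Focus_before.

9

The intervention breaks the incoming arrows to Stress: Stress := 2·Sleep - 1 no longer applies, and Stress = 2.
Focus = -2·Sleep + Stress + 4  [with Sleep=-3, Stress=2]  = 12
Without intervention: Stress = 2·Sleep - 1  [with Sleep=-3]  = -7; Focus = -2·Sleep + Stress + 4  [with Sleep=-3, Stress=-7]  = 3.
Change = 12 − 3 = 9.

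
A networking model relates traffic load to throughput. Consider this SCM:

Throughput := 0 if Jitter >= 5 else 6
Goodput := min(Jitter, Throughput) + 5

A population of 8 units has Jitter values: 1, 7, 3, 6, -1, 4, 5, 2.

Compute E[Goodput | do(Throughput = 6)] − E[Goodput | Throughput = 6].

Under do(Throughput=6), Throughput's equation is replaced by Throughput=6 for every unit. Per-unit Goodput: 6, 11, 8, 11, 4, 9, 10, 7. Mean = 8.25.
Observing Throughput=6 restricts to units where Throughput's equation naturally yields 6: Jitter ∈ {1, 3, -1, 4, 2}. In that subpopulation Goodput = 6, 8, 4, 9, 7, mean 6.8.
Difference = 8.25 − 6.8 = 1.45.

1.45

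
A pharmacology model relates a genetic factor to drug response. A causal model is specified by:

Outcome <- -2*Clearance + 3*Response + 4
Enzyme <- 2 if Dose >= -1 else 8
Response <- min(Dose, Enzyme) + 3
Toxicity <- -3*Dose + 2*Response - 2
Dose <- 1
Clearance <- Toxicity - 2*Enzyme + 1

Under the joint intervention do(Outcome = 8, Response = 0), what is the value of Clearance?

-8

Under do(Outcome = 8, Response = 0), each intervened variable's structural equation is replaced by its fixed value.
Enzyme = 2 if Dose >= -1 else 8  [with Dose=1]  = 2
Toxicity = -3*Dose + 2*Response - 2  [with Dose=1, Response=0]  = -5
Clearance = Toxicity - 2*Enzyme + 1  [with Toxicity=-5, Enzyme=2]  = -8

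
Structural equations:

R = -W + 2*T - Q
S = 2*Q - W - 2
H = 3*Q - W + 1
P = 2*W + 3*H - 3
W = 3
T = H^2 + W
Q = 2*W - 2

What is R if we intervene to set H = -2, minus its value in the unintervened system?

-192

Under do(H=-2), the mechanism H = 3*Q - W + 1 is discarded; H is fixed at -2.
Q = 2*W - 2  [with W=3]  = 4
T = H^2 + W  [with H=-2, W=3]  = 7
R = -W + 2*T - Q  [with W=3, T=7, Q=4]  = 7
Without intervention: Q = 2*W - 2  [with W=3]  = 4; H = 3*Q - W + 1  [with Q=4, W=3]  = 10; T = H^2 + W  [with H=10, W=3]  = 103; R = -W + 2*T - Q  [with W=3, T=103, Q=4]  = 199.
Change = 7 − 199 = -192.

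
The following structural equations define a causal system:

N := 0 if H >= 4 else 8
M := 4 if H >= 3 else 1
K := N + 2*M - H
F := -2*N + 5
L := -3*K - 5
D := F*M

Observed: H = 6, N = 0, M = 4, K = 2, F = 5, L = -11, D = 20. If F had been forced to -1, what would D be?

Under do(F=-1), the mechanism F := -2*N + 5 is discarded; F is fixed at -1.
M = 4 if H >= 3 else 1  [with H=6]  = 4
D = F*M  [with F=-1, M=4]  = -4

-4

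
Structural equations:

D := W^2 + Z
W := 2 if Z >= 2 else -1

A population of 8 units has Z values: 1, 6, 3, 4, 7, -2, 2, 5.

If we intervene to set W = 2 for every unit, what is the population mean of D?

Every unit gets W=2 under the intervention. D values become 5, 10, 7, 8, 11, 2, 6, 9; E[D|do(W=2)] = 7.25.

7.25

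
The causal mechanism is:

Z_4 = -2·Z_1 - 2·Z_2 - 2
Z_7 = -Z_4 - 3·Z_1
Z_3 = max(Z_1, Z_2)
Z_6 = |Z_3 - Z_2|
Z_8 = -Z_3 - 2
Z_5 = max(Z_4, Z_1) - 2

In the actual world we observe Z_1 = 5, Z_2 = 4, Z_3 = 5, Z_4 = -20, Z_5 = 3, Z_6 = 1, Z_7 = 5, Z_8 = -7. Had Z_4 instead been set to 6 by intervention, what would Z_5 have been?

Intervening sets Z_4 = 6 and removes its equation (Z_4 = -2·Z_1 - 2·Z_2 - 2).
Z_5 = max(Z_4, Z_1) - 2  [with Z_4=6, Z_1=5]  = 4

4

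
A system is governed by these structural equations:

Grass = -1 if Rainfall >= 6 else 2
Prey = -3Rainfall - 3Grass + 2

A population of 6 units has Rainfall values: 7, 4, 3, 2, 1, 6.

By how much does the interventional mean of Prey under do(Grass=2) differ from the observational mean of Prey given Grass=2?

-4

Under do(Grass=2), Grass's equation is replaced by Grass=2 for every unit. Per-unit Prey: -25, -16, -13, -10, -7, -22. Mean = -15.5.
E[Prey|Grass=2] averages over only the 4 units with Grass=2 (Rainfall = 4, 3, 2, 1): Prey = -16, -13, -10, -7, mean -11.5.
Difference = -15.5 − (-11.5) = -4.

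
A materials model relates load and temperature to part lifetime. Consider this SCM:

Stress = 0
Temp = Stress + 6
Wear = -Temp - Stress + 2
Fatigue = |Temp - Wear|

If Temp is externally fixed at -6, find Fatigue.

14

Under do(Temp=-6), the mechanism Temp = Stress + 6 is discarded; Temp is fixed at -6.
Wear = -Temp - Stress + 2  [with Temp=-6, Stress=0]  = 8
Fatigue = |Temp - Wear|  [with Temp=-6, Wear=8]  = 14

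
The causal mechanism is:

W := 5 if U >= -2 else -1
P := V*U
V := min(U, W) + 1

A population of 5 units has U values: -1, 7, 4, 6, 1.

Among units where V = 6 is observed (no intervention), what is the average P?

39

Conditioning on V=6 selects the 2 unit(s) with U ∈ {7, 6}. Their P values: 42, 36. Mean = 39.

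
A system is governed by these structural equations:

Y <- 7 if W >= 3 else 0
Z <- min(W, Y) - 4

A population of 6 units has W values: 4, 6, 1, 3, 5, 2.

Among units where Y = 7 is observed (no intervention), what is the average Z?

E[Z|Y=7] averages over only the 4 units with Y=7 (W = 4, 6, 3, 5): Z = 0, 2, -1, 1, mean 0.5.

0.5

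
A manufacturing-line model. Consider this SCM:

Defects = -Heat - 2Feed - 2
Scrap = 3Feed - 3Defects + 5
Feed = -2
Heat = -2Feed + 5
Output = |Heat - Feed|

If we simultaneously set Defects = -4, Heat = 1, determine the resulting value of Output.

3

Setting Defects = -4, Heat = 1 by intervention discards those variables' equations.
Output = |Heat - Feed|  [with Heat=1, Feed=-2]  = 3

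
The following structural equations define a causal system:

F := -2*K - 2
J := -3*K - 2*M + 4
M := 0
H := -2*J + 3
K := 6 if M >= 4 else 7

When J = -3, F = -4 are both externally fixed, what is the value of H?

Setting J = -3, F = -4 by intervention discards those variables' equations.
H = -2*J + 3  [with J=-3]  = 9

9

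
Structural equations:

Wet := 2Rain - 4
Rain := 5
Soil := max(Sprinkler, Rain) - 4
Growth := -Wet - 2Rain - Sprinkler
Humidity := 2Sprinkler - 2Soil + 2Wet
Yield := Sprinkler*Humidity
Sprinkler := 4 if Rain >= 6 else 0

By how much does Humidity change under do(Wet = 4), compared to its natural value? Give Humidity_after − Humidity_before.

Under do(Wet=4), the mechanism Wet := 2Rain - 4 is discarded; Wet is fixed at 4.
Sprinkler = 4 if Rain >= 6 else 0  [with Rain=5]  = 0
Soil = max(Sprinkler, Rain) - 4  [with Sprinkler=0, Rain=5]  = 1
Humidity = 2Sprinkler - 2Soil + 2Wet  [with Sprinkler=0, Soil=1, Wet=4]  = 6
Without intervention: Sprinkler = 4 if Rain >= 6 else 0  [with Rain=5]  = 0; Soil = max(Sprinkler, Rain) - 4  [with Sprinkler=0, Rain=5]  = 1; Wet = 2Rain - 4  [with Rain=5]  = 6; Humidity = 2Sprinkler - 2Soil + 2Wet  [with Sprinkler=0, Soil=1, Wet=6]  = 10.
Change = 6 − 10 = -4.

-4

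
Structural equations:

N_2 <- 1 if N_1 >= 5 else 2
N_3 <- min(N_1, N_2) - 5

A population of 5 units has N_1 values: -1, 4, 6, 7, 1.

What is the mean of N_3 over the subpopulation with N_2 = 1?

Conditioning on N_2=1 selects the 2 unit(s) with N_1 ∈ {6, 7}. Their N_3 values: -4, -4. Mean = -4.

-4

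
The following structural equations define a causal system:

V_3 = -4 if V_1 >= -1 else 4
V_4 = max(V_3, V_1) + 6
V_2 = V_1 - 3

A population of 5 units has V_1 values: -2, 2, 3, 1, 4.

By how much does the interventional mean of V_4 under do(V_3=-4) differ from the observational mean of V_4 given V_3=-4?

-0.9

Every unit gets V_3=-4 under the intervention. V_4 values become 4, 8, 9, 7, 10; E[V_4|do(V_3=-4)] = 7.6.
E[V_4|V_3=-4] averages over only the 4 units with V_3=-4 (V_1 = 2, 3, 1, 4): V_4 = 8, 9, 7, 10, mean 8.5.
Difference = 7.6 − 8.5 = -0.9.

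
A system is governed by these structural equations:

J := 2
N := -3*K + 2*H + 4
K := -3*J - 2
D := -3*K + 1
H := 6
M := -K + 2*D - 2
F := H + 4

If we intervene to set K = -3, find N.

do(K=-3) replaces the equation K := -3*J - 2 with the constant K = -3.
N = -3*K + 2*H + 4  [with K=-3, H=6]  = 25

25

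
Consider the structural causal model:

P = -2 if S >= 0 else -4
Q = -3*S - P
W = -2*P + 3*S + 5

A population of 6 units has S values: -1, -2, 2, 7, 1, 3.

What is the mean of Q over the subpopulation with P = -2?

Observing P=-2 restricts to units where P's equation naturally yields -2: S ∈ {2, 7, 1, 3}. In that subpopulation Q = -4, -19, -1, -7, mean -7.75.

-7.75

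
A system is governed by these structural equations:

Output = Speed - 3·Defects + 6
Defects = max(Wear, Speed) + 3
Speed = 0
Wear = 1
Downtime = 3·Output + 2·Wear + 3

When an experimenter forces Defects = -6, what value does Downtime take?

77

do(Defects=-6) replaces the equation Defects = max(Wear, Speed) + 3 with the constant Defects = -6.
Output = Speed - 3·Defects + 6  [with Speed=0, Defects=-6]  = 24
Downtime = 3·Output + 2·Wear + 3  [with Output=24, Wear=1]  = 77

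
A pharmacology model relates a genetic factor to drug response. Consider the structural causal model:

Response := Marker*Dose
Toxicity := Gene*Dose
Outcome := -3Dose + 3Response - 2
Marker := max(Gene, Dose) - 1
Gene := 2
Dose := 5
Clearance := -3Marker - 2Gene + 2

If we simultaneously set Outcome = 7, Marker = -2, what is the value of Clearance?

4

Setting Outcome = 7, Marker = -2 by intervention discards those variables' equations.
Clearance = -3Marker - 2Gene + 2  [with Marker=-2, Gene=2]  = 4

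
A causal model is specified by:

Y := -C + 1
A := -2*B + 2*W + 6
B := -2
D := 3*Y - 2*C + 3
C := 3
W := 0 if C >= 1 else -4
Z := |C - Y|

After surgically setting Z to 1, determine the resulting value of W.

0

do(Z=1) replaces the equation Z := |C - Y| with the constant Z = 1.
W is not downstream of the intervention, so its value is determined by the original equations.
W = 0 if C >= 1 else -4  [with C=3]  = 0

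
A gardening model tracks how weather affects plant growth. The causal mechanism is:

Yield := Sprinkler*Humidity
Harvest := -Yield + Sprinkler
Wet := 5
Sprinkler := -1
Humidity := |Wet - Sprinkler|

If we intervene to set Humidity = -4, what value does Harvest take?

-5

do(Humidity=-4) replaces the equation Humidity := |Wet - Sprinkler| with the constant Humidity = -4.
Yield = Sprinkler*Humidity  [with Sprinkler=-1, Humidity=-4]  = 4
Harvest = -Yield + Sprinkler  [with Yield=4, Sprinkler=-1]  = -5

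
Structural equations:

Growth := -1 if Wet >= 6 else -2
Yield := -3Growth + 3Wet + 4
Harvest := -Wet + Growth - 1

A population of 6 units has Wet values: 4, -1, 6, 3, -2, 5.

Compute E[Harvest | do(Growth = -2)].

do(Growth=-2) breaks Growth's dependence on Wet. With Growth=-2 fixed, Harvest across the units is -7, -2, -9, -6, -1, -8, mean -5.5.

-5.5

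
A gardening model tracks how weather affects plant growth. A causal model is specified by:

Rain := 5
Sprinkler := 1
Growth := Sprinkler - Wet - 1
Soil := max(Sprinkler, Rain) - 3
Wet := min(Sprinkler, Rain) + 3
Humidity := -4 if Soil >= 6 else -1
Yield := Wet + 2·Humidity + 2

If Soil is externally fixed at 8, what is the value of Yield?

-2

The intervention breaks the incoming arrows to Soil: Soil := max(Sprinkler, Rain) - 3 no longer applies, and Soil = 8.
Wet = min(Sprinkler, Rain) + 3  [with Sprinkler=1, Rain=5]  = 4
Humidity = -4 if Soil >= 6 else -1  [with Soil=8]  = -4
Yield = Wet + 2·Humidity + 2  [with Wet=4, Humidity=-4]  = -2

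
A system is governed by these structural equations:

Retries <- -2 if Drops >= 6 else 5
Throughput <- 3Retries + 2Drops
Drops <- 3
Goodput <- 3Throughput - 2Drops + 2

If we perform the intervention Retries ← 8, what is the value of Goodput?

Under do(Retries=8), the mechanism Retries <- -2 if Drops >= 6 else 5 is discarded; Retries is fixed at 8.
Throughput = 3Retries + 2Drops  [with Retries=8, Drops=3]  = 30
Goodput = 3Throughput - 2Drops + 2  [with Throughput=30, Drops=3]  = 86

86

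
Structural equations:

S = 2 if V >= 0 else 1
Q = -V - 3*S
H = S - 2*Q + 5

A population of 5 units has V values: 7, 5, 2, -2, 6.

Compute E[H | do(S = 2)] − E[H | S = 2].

Every unit gets S=2 under the intervention. H values become 33, 29, 23, 15, 31; E[H|do(S=2)] = 26.2.
Observing S=2 restricts to units where S's equation naturally yields 2: V ∈ {7, 5, 2, 6}. In that subpopulation H = 33, 29, 23, 31, mean 29.
Difference = 26.2 − 29 = -2.8.

-2.8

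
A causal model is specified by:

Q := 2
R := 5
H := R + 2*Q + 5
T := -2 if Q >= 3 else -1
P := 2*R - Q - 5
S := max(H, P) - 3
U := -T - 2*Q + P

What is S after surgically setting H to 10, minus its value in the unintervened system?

-4

Under do(H=10), the mechanism H := R + 2*Q + 5 is discarded; H is fixed at 10.
P = 2*R - Q - 5  [with R=5, Q=2]  = 3
S = max(H, P) - 3  [with H=10, P=3]  = 7
Without intervention: P = 2*R - Q - 5  [with R=5, Q=2]  = 3; H = R + 2*Q + 5  [with R=5, Q=2]  = 14; S = max(H, P) - 3  [with H=14, P=3]  = 11.
Change = 7 − 11 = -4.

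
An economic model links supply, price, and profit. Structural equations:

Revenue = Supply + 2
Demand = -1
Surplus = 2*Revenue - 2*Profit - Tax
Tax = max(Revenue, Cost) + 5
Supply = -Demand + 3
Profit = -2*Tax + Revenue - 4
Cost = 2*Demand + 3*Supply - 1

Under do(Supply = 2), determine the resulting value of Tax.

9

do(Supply=2) replaces the equation Supply = -Demand + 3 with the constant Supply = 2.
Cost = 2*Demand + 3*Supply - 1  [with Demand=-1, Supply=2]  = 3
Revenue = Supply + 2  [with Supply=2]  = 4
Tax = max(Revenue, Cost) + 5  [with Revenue=4, Cost=3]  = 9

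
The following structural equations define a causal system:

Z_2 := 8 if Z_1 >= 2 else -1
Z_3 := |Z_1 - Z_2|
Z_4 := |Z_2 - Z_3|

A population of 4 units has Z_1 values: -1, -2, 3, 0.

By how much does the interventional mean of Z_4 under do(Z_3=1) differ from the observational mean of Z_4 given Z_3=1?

Every unit gets Z_3=1 under the intervention. Z_4 values become 2, 2, 7, 2; E[Z_4|do(Z_3=1)] = 3.25.
Conditioning on Z_3=1 selects the 2 unit(s) with Z_1 ∈ {-2, 0}. Their Z_4 values: 2, 2. Mean = 2.
Difference = 3.25 − 2 = 1.25.

1.25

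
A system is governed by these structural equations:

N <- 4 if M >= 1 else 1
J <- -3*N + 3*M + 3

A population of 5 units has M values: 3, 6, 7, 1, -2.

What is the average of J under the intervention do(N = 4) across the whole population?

0

The intervention sets N=4 in all 5 units regardless of M. Recomputing J per unit gives 0, 9, 12, -6, -15; average 0.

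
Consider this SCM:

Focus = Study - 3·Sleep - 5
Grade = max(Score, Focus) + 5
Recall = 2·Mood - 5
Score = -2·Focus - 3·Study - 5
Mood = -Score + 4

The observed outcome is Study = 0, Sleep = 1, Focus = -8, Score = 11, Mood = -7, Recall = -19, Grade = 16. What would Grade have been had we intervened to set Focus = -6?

The intervention breaks the incoming arrows to Focus: Focus = Study - 3·Sleep - 5 no longer applies, and Focus = -6.
Score = -2·Focus - 3·Study - 5  [with Focus=-6, Study=0]  = 7
Grade = max(Score, Focus) + 5  [with Score=7, Focus=-6]  = 12

12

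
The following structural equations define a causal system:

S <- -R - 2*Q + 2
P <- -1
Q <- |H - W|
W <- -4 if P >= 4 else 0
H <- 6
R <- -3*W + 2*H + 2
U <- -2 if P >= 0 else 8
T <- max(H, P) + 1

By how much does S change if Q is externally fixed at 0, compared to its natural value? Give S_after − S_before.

do(Q=0) replaces the equation Q <- |H - W| with the constant Q = 0.
W = -4 if P >= 4 else 0  [with P=-1]  = 0
R = -3*W + 2*H + 2  [with W=0, H=6]  = 14
S = -R - 2*Q + 2  [with R=14, Q=0]  = -12
Without intervention: W = -4 if P >= 4 else 0  [with P=-1]  = 0; Q = |H - W|  [with H=6, W=0]  = 6; R = -3*W + 2*H + 2  [with W=0, H=6]  = 14; S = -R - 2*Q + 2  [with R=14, Q=6]  = -24.
Change = -12 − (-24) = 12.

12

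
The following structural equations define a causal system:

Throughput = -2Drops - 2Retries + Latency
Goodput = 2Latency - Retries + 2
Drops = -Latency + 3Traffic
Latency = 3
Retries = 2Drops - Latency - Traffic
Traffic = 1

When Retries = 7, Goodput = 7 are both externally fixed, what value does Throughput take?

-11

Setting Retries = 7, Goodput = 7 by intervention discards those variables' equations.
Drops = -Latency + 3Traffic  [with Latency=3, Traffic=1]  = 0
Throughput = -2Drops - 2Retries + Latency  [with Drops=0, Retries=7, Latency=3]  = -11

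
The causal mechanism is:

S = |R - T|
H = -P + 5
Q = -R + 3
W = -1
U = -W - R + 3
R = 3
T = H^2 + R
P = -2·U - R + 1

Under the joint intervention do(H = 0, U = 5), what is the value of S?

Setting H = 0, U = 5 by intervention discards those variables' equations.
T = H^2 + R  [with H=0, R=3]  = 3
S = |R - T|  [with R=3, T=3]  = 0

0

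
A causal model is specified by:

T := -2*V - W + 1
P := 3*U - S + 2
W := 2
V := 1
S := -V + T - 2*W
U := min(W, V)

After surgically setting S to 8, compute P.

Under do(S=8), the mechanism S := -V + T - 2*W is discarded; S is fixed at 8.
U = min(W, V)  [with W=2, V=1]  = 1
P = 3*U - S + 2  [with U=1, S=8]  = -3

-3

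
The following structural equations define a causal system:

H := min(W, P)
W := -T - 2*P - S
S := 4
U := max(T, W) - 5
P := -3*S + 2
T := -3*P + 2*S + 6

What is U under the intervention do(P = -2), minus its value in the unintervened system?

Under do(P=-2), the mechanism P := -3*S + 2 is discarded; P is fixed at -2.
T = -3*P + 2*S + 6  [with P=-2, S=4]  = 20
W = -T - 2*P - S  [with T=20, P=-2, S=4]  = -20
U = max(T, W) - 5  [with T=20, W=-20]  = 15
Without intervention: P = -3*S + 2  [with S=4]  = -10; T = -3*P + 2*S + 6  [with P=-10, S=4]  = 44; W = -T - 2*P - S  [with T=44, P=-10, S=4]  = -28; U = max(T, W) - 5  [with T=44, W=-28]  = 39.
Change = 15 − 39 = -24.

-24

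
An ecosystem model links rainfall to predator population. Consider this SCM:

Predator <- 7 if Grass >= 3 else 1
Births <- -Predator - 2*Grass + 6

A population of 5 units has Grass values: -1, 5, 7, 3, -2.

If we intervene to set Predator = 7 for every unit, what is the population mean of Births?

Every unit gets Predator=7 under the intervention. Births values become 1, -11, -15, -7, 3; E[Births|do(Predator=7)] = -5.8.

-5.8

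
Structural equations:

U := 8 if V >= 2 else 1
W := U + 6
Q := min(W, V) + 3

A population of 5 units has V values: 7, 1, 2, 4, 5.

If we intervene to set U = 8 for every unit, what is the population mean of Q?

do(U=8) breaks U's dependence on V. With U=8 fixed, Q across the units is 10, 4, 5, 7, 8, mean 6.8.

6.8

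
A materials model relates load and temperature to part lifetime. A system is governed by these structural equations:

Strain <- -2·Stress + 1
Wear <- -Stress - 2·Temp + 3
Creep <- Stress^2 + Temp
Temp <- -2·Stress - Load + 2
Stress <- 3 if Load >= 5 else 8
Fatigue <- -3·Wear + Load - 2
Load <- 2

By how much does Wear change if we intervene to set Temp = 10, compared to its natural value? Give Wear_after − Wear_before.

Under do(Temp=10), the mechanism Temp <- -2·Stress - Load + 2 is discarded; Temp is fixed at 10.
Stress = 3 if Load >= 5 else 8  [with Load=2]  = 8
Wear = -Stress - 2·Temp + 3  [with Stress=8, Temp=10]  = -25
Without intervention: Stress = 3 if Load >= 5 else 8  [with Load=2]  = 8; Temp = -2·Stress - Load + 2  [with Stress=8, Load=2]  = -16; Wear = -Stress - 2·Temp + 3  [with Stress=8, Temp=-16]  = 27.
Change = -25 − 27 = -52.

-52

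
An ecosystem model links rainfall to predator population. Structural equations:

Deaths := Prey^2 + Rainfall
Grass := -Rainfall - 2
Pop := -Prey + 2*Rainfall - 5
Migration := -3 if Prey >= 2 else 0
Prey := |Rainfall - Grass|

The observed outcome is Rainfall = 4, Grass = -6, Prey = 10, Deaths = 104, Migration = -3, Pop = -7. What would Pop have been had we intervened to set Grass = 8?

Under do(Grass=8), the mechanism Grass := -Rainfall - 2 is discarded; Grass is fixed at 8.
Prey = |Rainfall - Grass|  [with Rainfall=4, Grass=8]  = 4
Pop = -Prey + 2*Rainfall - 5  [with Prey=4, Rainfall=4]  = -1

-1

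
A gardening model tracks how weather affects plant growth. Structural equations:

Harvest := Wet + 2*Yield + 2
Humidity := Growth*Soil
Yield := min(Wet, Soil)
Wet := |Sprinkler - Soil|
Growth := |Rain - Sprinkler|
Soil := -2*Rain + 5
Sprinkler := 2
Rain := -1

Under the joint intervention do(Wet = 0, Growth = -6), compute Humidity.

The joint intervention fixes Wet = 0, Growth = -6, removing each variable's own equation.
Soil = -2*Rain + 5  [with Rain=-1]  = 7
Humidity = Growth*Soil  [with Growth=-6, Soil=7]  = -42

-42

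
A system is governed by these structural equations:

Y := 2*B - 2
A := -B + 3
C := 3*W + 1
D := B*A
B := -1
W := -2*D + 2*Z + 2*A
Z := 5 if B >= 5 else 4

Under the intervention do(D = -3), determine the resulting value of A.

4

The intervention breaks the incoming arrows to D: D := B*A no longer applies, and D = -3.
Since A is not a descendant of the intervened variable, it is unaffected.
A = -B + 3  [with B=-1]  = 4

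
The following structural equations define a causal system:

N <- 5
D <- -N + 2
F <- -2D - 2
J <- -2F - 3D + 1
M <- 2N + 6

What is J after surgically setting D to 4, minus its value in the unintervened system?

7

do(D=4) replaces the equation D <- -N + 2 with the constant D = 4.
F = -2D - 2  [with D=4]  = -10
J = -2F - 3D + 1  [with F=-10, D=4]  = 9
Without intervention: D = -N + 2  [with N=5]  = -3; F = -2D - 2  [with D=-3]  = 4; J = -2F - 3D + 1  [with F=4, D=-3]  = 2.
Change = 9 − 2 = 7.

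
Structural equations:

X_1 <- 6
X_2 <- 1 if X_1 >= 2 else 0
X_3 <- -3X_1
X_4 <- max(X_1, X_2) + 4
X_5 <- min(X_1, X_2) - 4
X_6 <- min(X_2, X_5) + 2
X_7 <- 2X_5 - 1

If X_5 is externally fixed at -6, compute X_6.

-4

The intervention breaks the incoming arrows to X_5: X_5 <- min(X_1, X_2) - 4 no longer applies, and X_5 = -6.
X_2 = 1 if X_1 >= 2 else 0  [with X_1=6]  = 1
X_6 = min(X_2, X_5) + 2  [with X_2=1, X_5=-6]  = -4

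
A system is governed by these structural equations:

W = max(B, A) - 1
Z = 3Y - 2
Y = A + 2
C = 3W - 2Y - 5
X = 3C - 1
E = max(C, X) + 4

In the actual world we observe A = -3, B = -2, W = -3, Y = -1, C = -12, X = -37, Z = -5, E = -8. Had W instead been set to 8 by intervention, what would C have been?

do(W=8) replaces the equation W = max(B, A) - 1 with the constant W = 8.
Y = A + 2  [with A=-3]  = -1
C = 3W - 2Y - 5  [with W=8, Y=-1]  = 21

21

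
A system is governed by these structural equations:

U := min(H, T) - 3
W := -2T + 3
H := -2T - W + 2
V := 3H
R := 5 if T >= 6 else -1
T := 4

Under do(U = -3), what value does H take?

-1

Under do(U=-3), the mechanism U := min(H, T) - 3 is discarded; U is fixed at -3.
Since H is not a descendant of the intervened variable, it is unaffected.
W = -2T + 3  [with T=4]  = -5
H = -2T - W + 2  [with T=4, W=-5]  = -1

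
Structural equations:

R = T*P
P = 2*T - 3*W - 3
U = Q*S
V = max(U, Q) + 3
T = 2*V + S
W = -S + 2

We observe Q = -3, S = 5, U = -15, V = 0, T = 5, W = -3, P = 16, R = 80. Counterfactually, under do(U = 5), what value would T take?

do(U=5) replaces the equation U = Q*S with the constant U = 5.
V = max(U, Q) + 3  [with U=5, Q=-3]  = 8
T = 2*V + S  [with V=8, S=5]  = 21

21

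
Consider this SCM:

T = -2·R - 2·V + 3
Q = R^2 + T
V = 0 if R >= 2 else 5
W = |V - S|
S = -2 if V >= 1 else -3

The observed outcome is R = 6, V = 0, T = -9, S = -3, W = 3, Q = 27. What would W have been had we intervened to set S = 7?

Intervening sets S = 7 and removes its equation (S = -2 if V >= 1 else -3).
V = 0 if R >= 2 else 5  [with R=6]  = 0
W = |V - S|  [with V=0, S=7]  = 7

7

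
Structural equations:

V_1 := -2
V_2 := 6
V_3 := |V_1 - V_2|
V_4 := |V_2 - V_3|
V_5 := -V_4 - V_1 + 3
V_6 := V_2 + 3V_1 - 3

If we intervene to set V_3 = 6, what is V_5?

do(V_3=6) replaces the equation V_3 := |V_1 - V_2| with the constant V_3 = 6.
V_4 = |V_2 - V_3|  [with V_2=6, V_3=6]  = 0
V_5 = -V_4 - V_1 + 3  [with V_4=0, V_1=-2]  = 5

5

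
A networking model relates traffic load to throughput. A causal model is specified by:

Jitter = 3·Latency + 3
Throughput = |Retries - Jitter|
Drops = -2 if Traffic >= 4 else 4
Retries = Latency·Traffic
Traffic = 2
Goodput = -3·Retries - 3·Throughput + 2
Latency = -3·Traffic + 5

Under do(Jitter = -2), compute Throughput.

0

The intervention breaks the incoming arrows to Jitter: Jitter = 3·Latency + 3 no longer applies, and Jitter = -2.
Latency = -3·Traffic + 5  [with Traffic=2]  = -1
Retries = Latency·Traffic  [with Latency=-1, Traffic=2]  = -2
Throughput = |Retries - Jitter|  [with Retries=-2, Jitter=-2]  = 0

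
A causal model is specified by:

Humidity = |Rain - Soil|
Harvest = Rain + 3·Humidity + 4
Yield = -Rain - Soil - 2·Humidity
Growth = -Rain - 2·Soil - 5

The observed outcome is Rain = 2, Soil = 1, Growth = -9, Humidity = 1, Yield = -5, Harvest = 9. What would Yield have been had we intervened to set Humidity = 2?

Intervening sets Humidity = 2 and removes its equation (Humidity = |Rain - Soil|).
Yield = -Rain - Soil - 2·Humidity  [with Rain=2, Soil=1, Humidity=2]  = -7

-7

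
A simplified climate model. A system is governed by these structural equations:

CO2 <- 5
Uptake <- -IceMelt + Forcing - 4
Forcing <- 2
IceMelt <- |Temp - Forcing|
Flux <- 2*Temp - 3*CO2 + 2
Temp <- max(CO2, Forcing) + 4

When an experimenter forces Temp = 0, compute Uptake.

The intervention breaks the incoming arrows to Temp: Temp <- max(CO2, Forcing) + 4 no longer applies, and Temp = 0.
IceMelt = |Temp - Forcing|  [with Temp=0, Forcing=2]  = 2
Uptake = -IceMelt + Forcing - 4  [with IceMelt=2, Forcing=2]  = -4

-4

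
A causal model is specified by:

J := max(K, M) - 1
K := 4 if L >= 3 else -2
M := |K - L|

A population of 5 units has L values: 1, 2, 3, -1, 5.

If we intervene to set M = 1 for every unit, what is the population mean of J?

Every unit gets M=1 under the intervention. J values become 0, 0, 3, 0, 3; E[J|do(M=1)] = 1.2.

1.2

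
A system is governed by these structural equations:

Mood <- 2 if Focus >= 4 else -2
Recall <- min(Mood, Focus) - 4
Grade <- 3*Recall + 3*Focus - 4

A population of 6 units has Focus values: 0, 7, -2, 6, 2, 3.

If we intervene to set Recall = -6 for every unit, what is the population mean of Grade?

The intervention sets Recall=-6 in all 6 units regardless of Focus. Recomputing Grade per unit gives -22, -1, -28, -4, -16, -13; average -14.

-14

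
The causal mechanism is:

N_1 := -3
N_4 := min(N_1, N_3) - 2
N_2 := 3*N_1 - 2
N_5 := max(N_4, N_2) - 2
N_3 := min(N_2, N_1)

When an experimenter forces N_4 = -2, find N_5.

-4

Intervening sets N_4 = -2 and removes its equation (N_4 := min(N_1, N_3) - 2).
N_2 = 3*N_1 - 2  [with N_1=-3]  = -11
N_5 = max(N_4, N_2) - 2  [with N_4=-2, N_2=-11]  = -4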